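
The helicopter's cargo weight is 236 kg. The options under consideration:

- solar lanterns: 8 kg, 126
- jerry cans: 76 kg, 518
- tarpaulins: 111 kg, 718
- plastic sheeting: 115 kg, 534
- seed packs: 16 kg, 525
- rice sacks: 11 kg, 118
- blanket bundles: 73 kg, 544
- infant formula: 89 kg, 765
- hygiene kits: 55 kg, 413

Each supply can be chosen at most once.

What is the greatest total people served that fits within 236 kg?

2252

Ranking by ratio (people served/kg): seed packs 32.81, solar lanterns 15.75, rice sacks 10.73.
Taking the top-ratio supplies first gives solar lanterns + seed packs + rice sacks + infant formula + hygiene kits for 1947 (179 kg).
Dropping hygiene kits frees 55 kg; slotting in tarpaulins (111 kg) lifts the total to 2252 at 235 kg.
The closest alternative, seed packs + blanket bundles + infant formula + hygiene kits, reaches only 2247.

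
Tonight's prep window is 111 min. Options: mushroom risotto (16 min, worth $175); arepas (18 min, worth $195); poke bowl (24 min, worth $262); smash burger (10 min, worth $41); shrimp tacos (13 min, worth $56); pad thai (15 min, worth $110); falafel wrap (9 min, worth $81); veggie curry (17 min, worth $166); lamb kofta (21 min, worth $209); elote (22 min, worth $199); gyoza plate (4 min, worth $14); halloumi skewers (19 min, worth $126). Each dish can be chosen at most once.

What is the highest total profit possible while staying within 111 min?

1121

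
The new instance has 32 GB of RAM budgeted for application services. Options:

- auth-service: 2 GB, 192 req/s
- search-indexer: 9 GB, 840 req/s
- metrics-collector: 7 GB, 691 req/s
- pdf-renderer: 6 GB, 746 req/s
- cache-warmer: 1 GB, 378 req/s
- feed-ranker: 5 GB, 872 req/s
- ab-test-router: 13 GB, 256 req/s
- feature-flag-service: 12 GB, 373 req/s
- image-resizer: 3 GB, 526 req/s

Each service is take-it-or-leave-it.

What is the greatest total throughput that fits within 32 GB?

Filling by ratio: auth-service + metrics-collector + pdf-renderer + cache-warmer + feed-ranker + image-resizer for 3405, with 8 GB left unused.
Dropping auth-service frees 2 GB; slotting in search-indexer (9 GB) lifts the total to 4053 at 31 GB.
Nothing else within 32 GB beats 4053.

4053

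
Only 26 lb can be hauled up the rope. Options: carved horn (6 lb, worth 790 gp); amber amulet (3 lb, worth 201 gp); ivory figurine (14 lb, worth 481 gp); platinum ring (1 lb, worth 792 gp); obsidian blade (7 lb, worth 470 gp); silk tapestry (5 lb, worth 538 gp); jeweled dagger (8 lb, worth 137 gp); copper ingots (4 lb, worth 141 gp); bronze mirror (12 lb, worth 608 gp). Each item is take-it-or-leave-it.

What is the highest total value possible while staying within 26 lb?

2932

By value per lb: platinum ring 792.00, carved horn 131.67, silk tapestry 107.60, obsidian blade 67.14 lead.
The ratio ordering already packs tightly: carved horn + amber amulet + platinum ring + obsidian blade + silk tapestry + copper ingots, 26 lb, 2932.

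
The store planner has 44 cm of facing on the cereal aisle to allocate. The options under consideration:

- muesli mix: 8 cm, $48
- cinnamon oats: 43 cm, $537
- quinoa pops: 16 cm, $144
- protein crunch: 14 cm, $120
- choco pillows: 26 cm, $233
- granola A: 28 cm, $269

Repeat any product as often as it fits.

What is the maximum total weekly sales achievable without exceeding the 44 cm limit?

537

Density check — cinnamon oats 12.49, granola A 9.61, quinoa pops 9.00 are the best per cm.
Cinnamon oats uses 43 of the 44 cm and totals 537.
No other feasible combination exceeds 537.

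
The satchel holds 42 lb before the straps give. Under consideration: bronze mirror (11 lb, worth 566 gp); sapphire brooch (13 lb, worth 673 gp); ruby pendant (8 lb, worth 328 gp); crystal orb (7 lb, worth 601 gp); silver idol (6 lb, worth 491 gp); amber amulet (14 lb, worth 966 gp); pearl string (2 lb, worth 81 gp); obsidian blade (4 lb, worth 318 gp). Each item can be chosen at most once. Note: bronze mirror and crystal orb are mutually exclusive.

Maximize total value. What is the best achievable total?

2812

Best packing: sapphire brooch + crystal orb + silver idol + amber amulet + pearl string — 42 lb, 2812 total.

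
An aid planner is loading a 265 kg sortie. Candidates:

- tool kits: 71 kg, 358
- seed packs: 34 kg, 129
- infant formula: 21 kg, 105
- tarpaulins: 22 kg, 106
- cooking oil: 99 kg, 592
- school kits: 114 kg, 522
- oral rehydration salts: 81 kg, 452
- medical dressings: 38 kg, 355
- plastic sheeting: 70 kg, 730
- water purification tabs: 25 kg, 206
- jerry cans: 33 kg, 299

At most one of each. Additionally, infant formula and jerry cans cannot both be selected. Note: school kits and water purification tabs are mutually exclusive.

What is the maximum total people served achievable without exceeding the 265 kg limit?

Cooking oil + medical dressings + plastic sheeting + water purification tabs + jerry cans uses 265 of the 265 kg and totals 2182.
Next best is tarpaulins + cooking oil + medical dressings + plastic sheeting + jerry cans at 2082 (262 kg) — short by 100.

2182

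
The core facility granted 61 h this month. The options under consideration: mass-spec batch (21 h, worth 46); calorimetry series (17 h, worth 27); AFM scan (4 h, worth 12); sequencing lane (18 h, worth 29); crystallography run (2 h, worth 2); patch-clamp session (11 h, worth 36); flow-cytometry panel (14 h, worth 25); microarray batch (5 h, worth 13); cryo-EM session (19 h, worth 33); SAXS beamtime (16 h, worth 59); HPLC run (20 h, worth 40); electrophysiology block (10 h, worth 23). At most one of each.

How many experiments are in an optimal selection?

The maximum expected citations within 61 h is 170.
AFM scan + patch-clamp session + SAXS beamtime + HPLC run + electrophysiology block hits 170 at 61 h.
All optima have 5 experiments.

5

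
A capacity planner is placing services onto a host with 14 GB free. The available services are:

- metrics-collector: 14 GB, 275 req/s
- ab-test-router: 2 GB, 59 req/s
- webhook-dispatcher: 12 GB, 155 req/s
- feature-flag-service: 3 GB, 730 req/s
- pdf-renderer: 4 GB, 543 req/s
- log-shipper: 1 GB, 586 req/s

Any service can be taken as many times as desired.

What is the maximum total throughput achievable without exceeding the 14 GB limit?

8204

By throughput per GB: log-shipper 586.00, feature-flag-service 243.33, pdf-renderer 135.75, ab-test-router 29.50 lead.
The ratio ordering already packs tightly: 14×log-shipper, 14 GB, 8204.
Nothing else within 14 GB beats 8204.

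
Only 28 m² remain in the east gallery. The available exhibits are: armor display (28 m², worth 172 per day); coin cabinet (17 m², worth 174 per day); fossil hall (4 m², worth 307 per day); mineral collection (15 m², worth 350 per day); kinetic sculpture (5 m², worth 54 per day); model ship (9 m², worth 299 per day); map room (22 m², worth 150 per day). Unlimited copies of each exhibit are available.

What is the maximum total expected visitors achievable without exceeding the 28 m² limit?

The ratio ordering already packs tightly: 7×fossil hall, 28 m², 2149.
Nothing else within 28 m² beats 2149.

2149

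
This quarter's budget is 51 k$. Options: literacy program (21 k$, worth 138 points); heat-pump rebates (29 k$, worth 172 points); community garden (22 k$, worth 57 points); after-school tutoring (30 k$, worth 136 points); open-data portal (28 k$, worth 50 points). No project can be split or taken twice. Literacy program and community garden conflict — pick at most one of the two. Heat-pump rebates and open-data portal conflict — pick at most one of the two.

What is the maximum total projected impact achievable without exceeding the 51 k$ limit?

310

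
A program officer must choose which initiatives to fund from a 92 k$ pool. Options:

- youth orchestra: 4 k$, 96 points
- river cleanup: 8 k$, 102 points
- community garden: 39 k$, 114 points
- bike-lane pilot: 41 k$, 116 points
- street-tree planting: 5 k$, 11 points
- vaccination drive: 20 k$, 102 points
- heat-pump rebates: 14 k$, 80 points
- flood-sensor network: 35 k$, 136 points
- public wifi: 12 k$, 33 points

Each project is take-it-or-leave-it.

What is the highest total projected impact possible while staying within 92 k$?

527

Ranking by ratio (projected impact/k$): youth orchestra 24.00, river cleanup 12.75, heat-pump rebates 5.71, vaccination drive 5.10.
Taking youth orchestra + river cleanup + street-tree planting + vaccination drive + heat-pump rebates + flood-sensor network: 86 k$ used, 527 in projected impact.
That's the maximum — no swap from here does better than 527.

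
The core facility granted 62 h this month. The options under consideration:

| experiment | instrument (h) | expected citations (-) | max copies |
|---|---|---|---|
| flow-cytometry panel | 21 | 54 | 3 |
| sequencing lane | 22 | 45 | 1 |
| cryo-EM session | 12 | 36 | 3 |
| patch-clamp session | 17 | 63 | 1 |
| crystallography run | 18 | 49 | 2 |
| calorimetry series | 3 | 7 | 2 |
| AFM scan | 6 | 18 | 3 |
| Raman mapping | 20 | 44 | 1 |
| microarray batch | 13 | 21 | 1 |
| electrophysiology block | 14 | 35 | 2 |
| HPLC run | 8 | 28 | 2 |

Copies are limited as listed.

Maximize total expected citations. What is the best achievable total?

199

Filling by ratio: 2×cryo-EM session + patch-clamp session + calorimetry series + 2×HPLC run for 198, with 2 h left unused.
The 11 h tied up in calorimetry series and HPLC run is better spent on 2×AFM scan — total rises to 199 (61 h).
No other feasible combination exceeds 199.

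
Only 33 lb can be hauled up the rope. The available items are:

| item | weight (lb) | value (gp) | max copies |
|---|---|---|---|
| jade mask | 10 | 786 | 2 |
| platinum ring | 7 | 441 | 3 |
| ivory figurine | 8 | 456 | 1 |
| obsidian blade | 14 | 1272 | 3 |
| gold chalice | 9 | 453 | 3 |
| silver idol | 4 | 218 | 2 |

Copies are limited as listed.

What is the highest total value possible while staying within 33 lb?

2762

Taking 2×obsidian blade + silver idol: 32 lb used, 2762 in value.
Nothing else within 33 lb beats 2762.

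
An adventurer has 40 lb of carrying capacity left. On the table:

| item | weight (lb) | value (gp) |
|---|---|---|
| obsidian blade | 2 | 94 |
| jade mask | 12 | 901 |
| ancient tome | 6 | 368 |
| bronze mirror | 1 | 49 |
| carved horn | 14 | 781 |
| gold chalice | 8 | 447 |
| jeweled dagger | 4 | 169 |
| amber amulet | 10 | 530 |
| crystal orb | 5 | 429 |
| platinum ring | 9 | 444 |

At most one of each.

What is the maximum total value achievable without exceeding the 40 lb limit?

2622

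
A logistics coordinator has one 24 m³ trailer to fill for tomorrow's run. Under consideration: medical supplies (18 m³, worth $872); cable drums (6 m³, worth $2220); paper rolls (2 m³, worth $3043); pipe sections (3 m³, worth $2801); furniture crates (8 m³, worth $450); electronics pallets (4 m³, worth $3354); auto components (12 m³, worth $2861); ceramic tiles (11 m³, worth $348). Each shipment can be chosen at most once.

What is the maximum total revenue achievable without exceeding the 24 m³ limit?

The ratio heuristic lands on cable drums + paper rolls + pipe sections + furniture crates + electronics pallets (11868) but leaves 1 m³ idle.
The 14 m³ tied up in cable drums and furniture crates is better spent on auto components — total rises to 12059 (21 m³).
Every other selection either busts 24 m³ or fails to beat 12059.

12059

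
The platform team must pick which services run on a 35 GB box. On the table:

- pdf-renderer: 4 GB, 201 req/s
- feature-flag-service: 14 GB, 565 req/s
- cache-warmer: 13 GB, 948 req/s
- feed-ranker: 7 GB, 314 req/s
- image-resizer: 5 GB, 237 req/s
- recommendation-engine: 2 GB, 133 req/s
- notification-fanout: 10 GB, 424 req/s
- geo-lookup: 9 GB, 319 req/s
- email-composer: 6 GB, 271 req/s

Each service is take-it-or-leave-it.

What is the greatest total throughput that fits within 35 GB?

1977

Filling by ratio: pdf-renderer + cache-warmer + image-resizer + recommendation-engine + email-composer for 1790, with 5 GB left unused.
Replace image-resizer with notification-fanout: the trade gains 187 net, giving 1977 at 35 GB.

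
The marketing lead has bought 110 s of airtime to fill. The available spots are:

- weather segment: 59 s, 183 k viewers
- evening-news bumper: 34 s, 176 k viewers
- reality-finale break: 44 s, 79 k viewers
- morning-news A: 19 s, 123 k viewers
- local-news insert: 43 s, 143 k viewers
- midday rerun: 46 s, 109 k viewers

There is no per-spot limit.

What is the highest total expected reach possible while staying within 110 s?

The ratio heuristic lands on 5×morning-news A (615) but leaves 15 s idle.
Dropping morning-news A frees 19 s; slotting in evening-news bumper (34 s) lifts the total to 668 at 110 s.

668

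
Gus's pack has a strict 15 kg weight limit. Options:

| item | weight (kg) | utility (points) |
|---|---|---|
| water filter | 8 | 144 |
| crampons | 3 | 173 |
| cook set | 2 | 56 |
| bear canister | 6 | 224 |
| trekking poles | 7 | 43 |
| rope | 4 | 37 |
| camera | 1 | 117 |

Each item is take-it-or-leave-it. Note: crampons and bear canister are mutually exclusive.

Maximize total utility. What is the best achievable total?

490

Water filter + crampons + cook set + camera uses 14 of the 15 kg and totals 490.
Runner-up water filter + bear canister + camera tops out at 485.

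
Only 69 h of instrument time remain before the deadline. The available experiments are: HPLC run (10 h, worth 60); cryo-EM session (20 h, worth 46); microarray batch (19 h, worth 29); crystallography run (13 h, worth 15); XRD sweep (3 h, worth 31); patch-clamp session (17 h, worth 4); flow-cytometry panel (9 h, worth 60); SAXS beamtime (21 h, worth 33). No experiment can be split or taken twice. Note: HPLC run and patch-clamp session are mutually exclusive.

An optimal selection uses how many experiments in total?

5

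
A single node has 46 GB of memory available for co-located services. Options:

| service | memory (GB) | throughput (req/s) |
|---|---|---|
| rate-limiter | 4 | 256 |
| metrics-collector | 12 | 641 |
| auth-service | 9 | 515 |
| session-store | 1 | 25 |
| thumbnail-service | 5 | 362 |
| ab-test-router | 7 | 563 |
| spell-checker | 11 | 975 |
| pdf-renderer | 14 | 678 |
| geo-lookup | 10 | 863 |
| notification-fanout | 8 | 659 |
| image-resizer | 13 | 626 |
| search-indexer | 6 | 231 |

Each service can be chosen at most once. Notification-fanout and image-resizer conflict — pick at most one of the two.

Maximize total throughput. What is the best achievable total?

3703

The ratio ordering already packs tightly: rate-limiter + session-store + thumbnail-service + ab-test-router + spell-checker + geo-lookup + notification-fanout, 46 GB, 3703.
Next best is rate-limiter + thumbnail-service + ab-test-router + spell-checker + geo-lookup + notification-fanout at 3678 (45 GB) — short by 25.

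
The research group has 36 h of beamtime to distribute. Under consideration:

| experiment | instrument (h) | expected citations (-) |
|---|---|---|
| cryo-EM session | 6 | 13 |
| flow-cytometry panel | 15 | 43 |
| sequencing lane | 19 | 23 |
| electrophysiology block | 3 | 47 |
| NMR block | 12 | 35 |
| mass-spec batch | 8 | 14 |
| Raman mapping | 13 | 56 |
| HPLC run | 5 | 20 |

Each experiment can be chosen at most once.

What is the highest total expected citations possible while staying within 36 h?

166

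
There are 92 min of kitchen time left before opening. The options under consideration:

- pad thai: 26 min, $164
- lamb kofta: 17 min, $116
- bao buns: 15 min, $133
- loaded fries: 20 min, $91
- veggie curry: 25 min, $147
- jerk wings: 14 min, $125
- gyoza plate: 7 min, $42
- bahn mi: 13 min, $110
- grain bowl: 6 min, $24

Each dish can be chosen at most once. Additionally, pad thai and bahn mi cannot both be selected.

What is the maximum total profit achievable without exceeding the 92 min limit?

Taking lamb kofta + bao buns + veggie curry + jerk wings + gyoza plate + bahn mi: 91 min used, 673 in profit.
The closest alternative, lamb kofta + bao buns + veggie curry + jerk wings + bahn mi + grain bowl, reaches only 655.

673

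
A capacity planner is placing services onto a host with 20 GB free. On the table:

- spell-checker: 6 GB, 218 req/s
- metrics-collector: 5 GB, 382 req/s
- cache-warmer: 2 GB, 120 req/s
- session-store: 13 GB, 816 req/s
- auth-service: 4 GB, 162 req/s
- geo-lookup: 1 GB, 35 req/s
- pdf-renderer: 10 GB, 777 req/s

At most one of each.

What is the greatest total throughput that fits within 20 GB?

1356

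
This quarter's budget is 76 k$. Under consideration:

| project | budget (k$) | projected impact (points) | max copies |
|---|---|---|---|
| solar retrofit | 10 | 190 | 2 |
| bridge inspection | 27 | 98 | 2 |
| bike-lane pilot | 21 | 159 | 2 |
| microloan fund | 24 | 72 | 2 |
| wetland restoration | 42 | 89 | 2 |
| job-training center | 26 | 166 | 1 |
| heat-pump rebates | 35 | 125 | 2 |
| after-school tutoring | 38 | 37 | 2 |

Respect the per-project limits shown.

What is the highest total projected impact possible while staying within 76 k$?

A density-first pass picks 2×solar retrofit + 2×bike-lane pilot — 698 at 62 k$.
Dropping bike-lane pilot frees 21 k$; slotting in job-training center (26 k$) lifts the total to 705 at 67 k$.
The spare 9 k$ is too small for any remaining project, and no exchange beats 705.

705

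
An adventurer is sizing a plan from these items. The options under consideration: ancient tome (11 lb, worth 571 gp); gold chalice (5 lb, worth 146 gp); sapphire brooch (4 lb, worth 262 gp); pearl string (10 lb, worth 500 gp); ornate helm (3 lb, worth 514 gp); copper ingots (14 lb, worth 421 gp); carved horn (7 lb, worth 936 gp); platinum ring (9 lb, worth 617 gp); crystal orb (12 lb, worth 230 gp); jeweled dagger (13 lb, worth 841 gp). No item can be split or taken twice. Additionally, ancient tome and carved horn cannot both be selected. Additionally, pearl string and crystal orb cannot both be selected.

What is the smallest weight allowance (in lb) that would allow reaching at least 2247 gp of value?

23

Minimise lb subject to total value ≥ 2247.
sapphire brooch + ornate helm + carved horn + platinum ring: 2329 value at 23 lb.
No combination under 23 lb hits 2247.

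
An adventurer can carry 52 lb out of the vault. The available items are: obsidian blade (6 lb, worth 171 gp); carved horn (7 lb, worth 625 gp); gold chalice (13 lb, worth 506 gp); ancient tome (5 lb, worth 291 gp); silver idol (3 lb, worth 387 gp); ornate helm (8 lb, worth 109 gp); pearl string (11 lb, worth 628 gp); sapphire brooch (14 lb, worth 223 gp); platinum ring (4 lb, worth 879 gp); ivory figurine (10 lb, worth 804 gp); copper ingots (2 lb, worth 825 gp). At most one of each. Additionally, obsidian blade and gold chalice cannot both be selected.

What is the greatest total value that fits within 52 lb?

Greedy by ratio would take obsidian blade + carved horn + ancient tome + silver idol + pearl string + platinum ring + ivory figurine + copper ingots: 48 lb used, total 4610.
Replace obsidian blade and ancient tome with gold chalice: the trade gains 44 net, giving 4654 at 50 lb.

4654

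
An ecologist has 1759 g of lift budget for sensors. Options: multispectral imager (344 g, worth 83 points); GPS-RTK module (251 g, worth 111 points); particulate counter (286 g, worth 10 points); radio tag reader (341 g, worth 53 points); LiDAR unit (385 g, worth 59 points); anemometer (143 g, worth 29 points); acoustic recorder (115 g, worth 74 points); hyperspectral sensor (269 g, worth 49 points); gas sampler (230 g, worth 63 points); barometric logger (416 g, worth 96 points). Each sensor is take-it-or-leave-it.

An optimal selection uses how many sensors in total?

6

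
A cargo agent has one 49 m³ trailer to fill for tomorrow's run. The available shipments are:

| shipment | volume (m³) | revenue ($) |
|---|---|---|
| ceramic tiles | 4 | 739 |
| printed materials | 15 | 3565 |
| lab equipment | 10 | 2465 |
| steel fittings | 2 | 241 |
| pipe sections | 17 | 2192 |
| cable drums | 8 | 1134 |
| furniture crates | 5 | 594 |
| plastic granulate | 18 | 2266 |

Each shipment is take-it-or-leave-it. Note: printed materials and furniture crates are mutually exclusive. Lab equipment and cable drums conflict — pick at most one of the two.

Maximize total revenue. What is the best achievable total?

9276

Ranking by ratio (revenue/m³): lab equipment 246.50, printed materials 237.67, ceramic tiles 184.75.
Taking ceramic tiles + printed materials + lab equipment + steel fittings + plastic granulate: 49 m³ used, 9276 in revenue.
The closest alternative, ceramic tiles + printed materials + lab equipment + steel fittings + pipe sections, reaches only 9202.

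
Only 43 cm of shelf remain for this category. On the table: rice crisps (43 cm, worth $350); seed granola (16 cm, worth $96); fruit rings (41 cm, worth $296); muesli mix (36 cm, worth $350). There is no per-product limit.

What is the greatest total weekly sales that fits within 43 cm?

350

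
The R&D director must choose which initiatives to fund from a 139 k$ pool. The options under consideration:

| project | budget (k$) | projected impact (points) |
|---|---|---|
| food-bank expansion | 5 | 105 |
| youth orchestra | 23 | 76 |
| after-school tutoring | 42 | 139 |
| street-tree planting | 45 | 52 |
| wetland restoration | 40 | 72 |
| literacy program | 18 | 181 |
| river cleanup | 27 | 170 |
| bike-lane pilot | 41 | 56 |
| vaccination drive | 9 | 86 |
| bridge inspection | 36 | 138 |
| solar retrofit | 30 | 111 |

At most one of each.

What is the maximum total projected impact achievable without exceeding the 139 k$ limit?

819

By projected impact per k$: food-bank expansion 21.00, literacy program 10.06, vaccination drive 9.56 lead.
The ratio heuristic lands on food-bank expansion + literacy program + river cleanup + vaccination drive + bridge inspection + solar retrofit (791) but leaves 14 k$ idle.
The 30 k$ tied up in solar retrofit is better spent on after-school tutoring — total rises to 819 (137 k$).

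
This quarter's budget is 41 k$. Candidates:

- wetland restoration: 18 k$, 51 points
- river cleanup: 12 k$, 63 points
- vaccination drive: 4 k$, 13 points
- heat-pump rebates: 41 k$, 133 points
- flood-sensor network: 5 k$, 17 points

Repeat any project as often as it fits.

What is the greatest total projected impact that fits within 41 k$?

Ranking by ratio (projected impact/k$): river cleanup 5.25, flood-sensor network 3.40, vaccination drive 3.25, heat-pump rebates 3.24.
3×river cleanup + flood-sensor network uses 41 of the 41 k$ and totals 206.
No other feasible combination exceeds 206.

206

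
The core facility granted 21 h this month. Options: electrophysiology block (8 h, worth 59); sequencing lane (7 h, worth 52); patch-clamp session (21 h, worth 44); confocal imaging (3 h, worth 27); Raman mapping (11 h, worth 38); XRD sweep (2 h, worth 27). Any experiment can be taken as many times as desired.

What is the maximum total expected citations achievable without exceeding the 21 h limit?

Confocal imaging + 9×XRD sweep uses 21 of the 21 h and totals 270.

270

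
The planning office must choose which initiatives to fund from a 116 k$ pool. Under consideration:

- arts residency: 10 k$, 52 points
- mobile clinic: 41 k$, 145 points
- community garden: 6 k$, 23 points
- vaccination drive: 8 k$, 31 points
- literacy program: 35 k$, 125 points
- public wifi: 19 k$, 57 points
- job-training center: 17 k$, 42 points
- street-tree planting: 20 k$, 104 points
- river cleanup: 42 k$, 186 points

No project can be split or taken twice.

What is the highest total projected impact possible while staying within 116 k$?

498

By projected impact per k$: arts residency 5.20, street-tree planting 5.20, river cleanup 4.43, vaccination drive 3.88 lead.
The ratio heuristic lands on arts residency + community garden + vaccination drive + public wifi + street-tree planting + river cleanup (453) but leaves 11 k$ idle.
Replace community garden and public wifi with literacy program: the trade gains 45 net, giving 498 at 115 k$.
The closest alternative, arts residency + community garden + literacy program + street-tree planting + river cleanup, reaches only 490.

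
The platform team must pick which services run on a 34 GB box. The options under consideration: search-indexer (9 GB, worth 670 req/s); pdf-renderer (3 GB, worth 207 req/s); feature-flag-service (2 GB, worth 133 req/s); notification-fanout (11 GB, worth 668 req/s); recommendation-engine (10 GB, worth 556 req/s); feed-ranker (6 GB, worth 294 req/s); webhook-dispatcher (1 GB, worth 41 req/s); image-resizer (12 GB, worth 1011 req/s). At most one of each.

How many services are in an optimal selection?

Optimal total is 2482.
search-indexer + feature-flag-service + notification-fanout + image-resizer hits 2482 at 34 GB.
Every optimal selection uses 4 services.

4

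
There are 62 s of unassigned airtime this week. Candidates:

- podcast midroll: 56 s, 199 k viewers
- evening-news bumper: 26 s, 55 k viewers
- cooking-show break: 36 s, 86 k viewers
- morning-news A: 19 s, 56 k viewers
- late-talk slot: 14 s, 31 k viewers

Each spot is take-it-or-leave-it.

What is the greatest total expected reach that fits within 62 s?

By expected reach per s: podcast midroll 3.55, morning-news A 2.95, cooking-show break 2.39 lead.
Podcast midroll uses 56 of the 62 s and totals 199.
Runner-up cooking-show break + morning-news A tops out at 142.

199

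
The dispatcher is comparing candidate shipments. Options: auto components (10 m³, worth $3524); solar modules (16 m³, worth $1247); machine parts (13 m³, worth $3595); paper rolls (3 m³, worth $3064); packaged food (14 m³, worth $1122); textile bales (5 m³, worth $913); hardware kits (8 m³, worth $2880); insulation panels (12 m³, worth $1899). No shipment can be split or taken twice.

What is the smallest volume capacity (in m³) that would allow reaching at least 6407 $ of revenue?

Minimise m³ subject to total revenue ≥ 6407.
auto components + paper rolls: 6588 revenue at 13 m³.
Any bundle with less than 13 m³ falls short of 6407.

13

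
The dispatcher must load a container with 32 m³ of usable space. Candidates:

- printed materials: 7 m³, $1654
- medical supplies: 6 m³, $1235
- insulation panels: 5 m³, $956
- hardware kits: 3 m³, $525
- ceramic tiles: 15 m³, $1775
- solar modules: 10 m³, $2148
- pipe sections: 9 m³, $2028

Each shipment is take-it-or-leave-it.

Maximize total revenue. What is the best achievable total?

7065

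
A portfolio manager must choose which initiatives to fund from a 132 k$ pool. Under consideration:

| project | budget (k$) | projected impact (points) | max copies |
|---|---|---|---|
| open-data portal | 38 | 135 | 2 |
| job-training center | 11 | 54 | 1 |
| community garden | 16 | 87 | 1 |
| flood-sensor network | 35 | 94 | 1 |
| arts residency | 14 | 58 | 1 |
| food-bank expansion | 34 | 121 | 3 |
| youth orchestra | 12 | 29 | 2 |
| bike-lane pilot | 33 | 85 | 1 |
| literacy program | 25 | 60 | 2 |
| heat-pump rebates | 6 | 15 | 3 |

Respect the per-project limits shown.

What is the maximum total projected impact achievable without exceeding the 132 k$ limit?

By projected impact per k$: community garden 5.44, job-training center 4.91, arts residency 4.14 lead.
Taking the top-ratio projects first gives job-training center + community garden + arts residency + 2×food-bank expansion + 3×heat-pump rebates for 486 (127 k$).
Dropping job-training center and 3×heat-pump rebates frees 29 k$; slotting in food-bank expansion (34 k$) lifts the total to 508 at 132 k$.
Nothing else within 132 k$ beats 508.

508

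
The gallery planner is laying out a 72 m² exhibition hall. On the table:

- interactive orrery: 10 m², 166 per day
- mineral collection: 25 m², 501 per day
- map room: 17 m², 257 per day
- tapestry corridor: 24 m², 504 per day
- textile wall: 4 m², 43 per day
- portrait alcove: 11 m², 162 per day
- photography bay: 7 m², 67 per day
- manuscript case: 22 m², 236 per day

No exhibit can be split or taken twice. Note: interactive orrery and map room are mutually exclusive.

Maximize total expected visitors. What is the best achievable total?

Interactive orrery + mineral collection + tapestry corridor + portrait alcove uses 70 of the 72 m² and totals 1333.
Every other selection either busts 72 m² or breaks a pairing rule or fails to beat 1333.

1333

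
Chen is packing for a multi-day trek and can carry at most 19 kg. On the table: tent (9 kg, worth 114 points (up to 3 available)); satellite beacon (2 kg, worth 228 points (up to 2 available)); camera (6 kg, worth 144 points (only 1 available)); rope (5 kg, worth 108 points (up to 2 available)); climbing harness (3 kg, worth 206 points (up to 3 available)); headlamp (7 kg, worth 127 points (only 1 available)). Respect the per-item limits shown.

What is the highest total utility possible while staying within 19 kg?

Taking 2×satellite beacon + camera + 3×climbing harness: 19 kg used, 1218 in utility.
Every other selection either busts 19 kg or exceeds an availability limit or fails to beat 1218.

1218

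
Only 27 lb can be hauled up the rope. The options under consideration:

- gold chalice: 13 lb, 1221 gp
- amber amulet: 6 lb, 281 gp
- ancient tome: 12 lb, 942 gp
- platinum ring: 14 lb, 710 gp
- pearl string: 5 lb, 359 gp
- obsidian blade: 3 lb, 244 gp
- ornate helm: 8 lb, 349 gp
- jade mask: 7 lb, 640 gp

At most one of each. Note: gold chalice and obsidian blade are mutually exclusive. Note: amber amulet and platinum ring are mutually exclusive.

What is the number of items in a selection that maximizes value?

3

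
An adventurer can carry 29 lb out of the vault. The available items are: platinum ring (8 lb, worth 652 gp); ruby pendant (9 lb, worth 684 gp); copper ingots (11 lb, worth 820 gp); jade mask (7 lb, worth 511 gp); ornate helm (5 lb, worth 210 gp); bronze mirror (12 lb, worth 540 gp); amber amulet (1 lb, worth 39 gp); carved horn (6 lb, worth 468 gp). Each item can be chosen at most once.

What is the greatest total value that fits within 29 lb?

2195

Greedy by ratio would take platinum ring + ruby pendant + ornate helm + amber amulet + carved horn: 29 lb used, total 2053.
The 11 lb tied up in ornate helm and carved horn is better spent on copper ingots — total rises to 2195 (29 lb).
An exhaustive check of the 256 subsets confirms 2195.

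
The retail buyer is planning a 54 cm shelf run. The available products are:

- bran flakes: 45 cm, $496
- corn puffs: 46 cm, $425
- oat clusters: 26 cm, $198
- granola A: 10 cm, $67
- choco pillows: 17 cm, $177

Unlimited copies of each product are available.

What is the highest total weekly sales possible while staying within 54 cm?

531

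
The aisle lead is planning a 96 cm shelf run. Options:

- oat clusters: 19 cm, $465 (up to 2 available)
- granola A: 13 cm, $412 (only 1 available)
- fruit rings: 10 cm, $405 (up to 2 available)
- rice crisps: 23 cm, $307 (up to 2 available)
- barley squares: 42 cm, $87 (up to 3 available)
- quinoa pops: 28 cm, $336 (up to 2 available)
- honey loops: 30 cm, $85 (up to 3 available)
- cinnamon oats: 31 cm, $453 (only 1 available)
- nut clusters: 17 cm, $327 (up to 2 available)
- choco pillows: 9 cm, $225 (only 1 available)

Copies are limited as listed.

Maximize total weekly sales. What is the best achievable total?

2566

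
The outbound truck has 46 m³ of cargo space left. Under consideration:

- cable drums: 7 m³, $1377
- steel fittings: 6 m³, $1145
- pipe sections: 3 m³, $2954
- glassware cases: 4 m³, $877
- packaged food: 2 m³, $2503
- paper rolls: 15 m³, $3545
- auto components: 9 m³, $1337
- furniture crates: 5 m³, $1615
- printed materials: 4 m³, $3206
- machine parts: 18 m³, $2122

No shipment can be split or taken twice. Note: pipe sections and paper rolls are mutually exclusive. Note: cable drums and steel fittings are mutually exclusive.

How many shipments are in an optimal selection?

Optimal total is 14654.
One optimal bundle: cable drums + pipe sections + glassware cases + packaged food + furniture crates + printed materials + machine parts (43 m³).
All optima have 7 shipments.

7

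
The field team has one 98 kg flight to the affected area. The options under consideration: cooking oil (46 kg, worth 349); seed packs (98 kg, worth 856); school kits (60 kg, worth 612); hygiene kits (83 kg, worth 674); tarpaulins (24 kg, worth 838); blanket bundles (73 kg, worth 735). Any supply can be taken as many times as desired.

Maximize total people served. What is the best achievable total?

3352

Best packing: 4×tarpaulins — 96 kg, 3352 total.
The spare 2 kg is too small for any remaining supply, and no exchange beats 3352.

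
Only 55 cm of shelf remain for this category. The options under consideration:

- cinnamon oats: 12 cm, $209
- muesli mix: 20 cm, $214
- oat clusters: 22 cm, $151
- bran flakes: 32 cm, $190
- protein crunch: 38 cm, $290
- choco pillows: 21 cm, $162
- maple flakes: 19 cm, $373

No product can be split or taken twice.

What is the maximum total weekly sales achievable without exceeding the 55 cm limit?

Ranking by ratio (weekly sales/cm): maple flakes 19.63, cinnamon oats 17.42, muesli mix 10.70, choco pillows 7.71.
Taking cinnamon oats + muesli mix + maple flakes: 51 cm used, 796 in weekly sales.
The closest alternative, cinnamon oats + choco pillows + maple flakes, reaches only 744.

796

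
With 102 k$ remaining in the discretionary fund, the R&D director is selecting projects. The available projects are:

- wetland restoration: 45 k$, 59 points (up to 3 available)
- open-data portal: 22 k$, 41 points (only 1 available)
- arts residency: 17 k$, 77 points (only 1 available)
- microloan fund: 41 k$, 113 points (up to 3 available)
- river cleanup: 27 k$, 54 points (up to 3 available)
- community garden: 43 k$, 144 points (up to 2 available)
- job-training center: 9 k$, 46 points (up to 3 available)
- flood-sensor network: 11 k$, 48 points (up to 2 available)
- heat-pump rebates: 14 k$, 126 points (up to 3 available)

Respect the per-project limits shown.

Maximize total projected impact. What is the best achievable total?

By projected impact per k$: heat-pump rebates 9.00, job-training center 5.11, arts residency 4.53, flood-sensor network 4.36 lead.
The ratio heuristic lands on arts residency + 3×job-training center + flood-sensor network + 3×heat-pump rebates (641) but leaves 5 k$ idle.
Replace job-training center with flood-sensor network: the trade gains 2 net, giving 643 at 99 k$.
The spare 3 k$ is too small for any remaining project, and no exchange beats 643.

643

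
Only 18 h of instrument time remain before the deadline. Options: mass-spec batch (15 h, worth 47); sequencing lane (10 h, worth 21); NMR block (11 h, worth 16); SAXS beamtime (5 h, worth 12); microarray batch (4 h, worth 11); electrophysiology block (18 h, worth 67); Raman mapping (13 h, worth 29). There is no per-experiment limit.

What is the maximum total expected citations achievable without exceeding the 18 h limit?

67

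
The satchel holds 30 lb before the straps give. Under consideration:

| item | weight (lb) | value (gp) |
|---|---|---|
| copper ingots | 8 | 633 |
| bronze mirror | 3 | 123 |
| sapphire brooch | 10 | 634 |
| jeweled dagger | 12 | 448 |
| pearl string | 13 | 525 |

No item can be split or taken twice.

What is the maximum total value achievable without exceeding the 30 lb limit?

By value per lb: copper ingots 79.12, sapphire brooch 63.40, bronze mirror 41.00, pearl string 40.38 lead.
A density-first pass picks copper ingots + bronze mirror + sapphire brooch — 1390 at 21 lb.
The 3 lb tied up in bronze mirror is better spent on jeweled dagger — total rises to 1715 (30 lb).
No other feasible combination exceeds 1715.

1715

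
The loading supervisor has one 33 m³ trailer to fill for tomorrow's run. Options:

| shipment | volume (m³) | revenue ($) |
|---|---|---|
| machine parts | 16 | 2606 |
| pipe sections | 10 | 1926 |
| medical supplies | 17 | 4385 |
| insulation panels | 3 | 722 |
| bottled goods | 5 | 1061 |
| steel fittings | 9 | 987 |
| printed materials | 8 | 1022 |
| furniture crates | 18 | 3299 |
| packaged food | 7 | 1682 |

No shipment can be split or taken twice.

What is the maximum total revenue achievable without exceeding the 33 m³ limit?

7850

The ratio ordering already packs tightly: medical supplies + insulation panels + bottled goods + packaged food, 32 m³, 7850.
An exhaustive check of the 512 subsets confirms 7850.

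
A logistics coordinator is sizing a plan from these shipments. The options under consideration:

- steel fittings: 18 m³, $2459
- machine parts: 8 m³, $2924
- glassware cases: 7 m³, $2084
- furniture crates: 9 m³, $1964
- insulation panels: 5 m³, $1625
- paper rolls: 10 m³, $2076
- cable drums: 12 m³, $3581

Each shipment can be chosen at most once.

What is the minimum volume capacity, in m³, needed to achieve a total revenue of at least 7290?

Minimise m³ subject to total revenue ≥ 7290.
Taking glassware cases + insulation panels + cable drums gives 7290 (≥ 7290) for 24 m³.
No combination under 24 m³ hits 7290.

24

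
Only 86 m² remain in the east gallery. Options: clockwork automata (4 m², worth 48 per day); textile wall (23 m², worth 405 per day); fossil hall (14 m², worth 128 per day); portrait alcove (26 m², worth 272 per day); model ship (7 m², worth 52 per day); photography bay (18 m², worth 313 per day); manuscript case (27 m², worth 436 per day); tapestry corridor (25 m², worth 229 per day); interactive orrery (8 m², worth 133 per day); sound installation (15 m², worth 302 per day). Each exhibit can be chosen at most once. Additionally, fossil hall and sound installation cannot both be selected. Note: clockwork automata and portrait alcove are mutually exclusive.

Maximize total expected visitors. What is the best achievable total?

1456

Textile wall + photography bay + manuscript case + sound installation uses 83 of the 86 m² and totals 1456.
Runner-up clockwork automata + textile wall + model ship + manuscript case + interactive orrery + sound installation tops out at 1376.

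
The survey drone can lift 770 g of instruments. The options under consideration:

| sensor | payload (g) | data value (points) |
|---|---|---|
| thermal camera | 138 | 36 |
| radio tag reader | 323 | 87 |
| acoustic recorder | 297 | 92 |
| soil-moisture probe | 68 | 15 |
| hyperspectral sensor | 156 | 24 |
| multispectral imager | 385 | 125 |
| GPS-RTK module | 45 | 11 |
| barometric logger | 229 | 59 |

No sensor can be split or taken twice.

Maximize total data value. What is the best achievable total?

Ranking by ratio (data value/g): multispectral imager 0.32, acoustic recorder 0.31, radio tag reader 0.27, thermal camera 0.26.
Greedy by ratio would take acoustic recorder + multispectral imager + GPS-RTK module: 727 g used, total 228.
Dropping GPS-RTK module frees 45 g; slotting in soil-moisture probe (68 g) lifts the total to 232 at 750 g.

232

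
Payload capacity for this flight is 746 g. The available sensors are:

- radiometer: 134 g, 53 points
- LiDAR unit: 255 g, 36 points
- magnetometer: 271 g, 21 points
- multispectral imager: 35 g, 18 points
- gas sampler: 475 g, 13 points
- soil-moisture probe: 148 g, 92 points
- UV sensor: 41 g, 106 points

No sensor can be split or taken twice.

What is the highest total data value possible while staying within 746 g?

Taking radiometer + LiDAR unit + multispectral imager + soil-moisture probe + UV sensor: 613 g used, 305 in data value.
Next best is radiometer + magnetometer + multispectral imager + soil-moisture probe + UV sensor at 290 (629 g) — short by 15.

305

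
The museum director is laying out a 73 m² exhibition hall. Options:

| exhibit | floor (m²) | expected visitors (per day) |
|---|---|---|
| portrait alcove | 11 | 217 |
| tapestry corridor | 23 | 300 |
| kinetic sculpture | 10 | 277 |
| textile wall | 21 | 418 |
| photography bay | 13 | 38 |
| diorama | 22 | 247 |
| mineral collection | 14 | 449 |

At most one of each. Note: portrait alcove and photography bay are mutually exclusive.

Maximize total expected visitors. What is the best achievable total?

Ranking by ratio (expected visitors/m²): mineral collection 32.07, kinetic sculpture 27.70, textile wall 19.90, portrait alcove 19.73.
Best packing: tapestry corridor + kinetic sculpture + textile wall + mineral collection — 68 m², 1444 total.
That's the maximum — no feasible swap from here does better than 1444.

1444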